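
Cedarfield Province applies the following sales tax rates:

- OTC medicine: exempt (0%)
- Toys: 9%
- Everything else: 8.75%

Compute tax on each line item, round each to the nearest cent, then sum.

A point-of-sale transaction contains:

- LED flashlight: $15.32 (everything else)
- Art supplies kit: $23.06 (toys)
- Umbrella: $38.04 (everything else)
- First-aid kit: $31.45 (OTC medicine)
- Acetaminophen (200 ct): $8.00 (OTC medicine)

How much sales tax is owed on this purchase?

LED flashlight $15.32: everything else → 8.75% → $1.34
Art supplies kit $23.06: toys → 9% → $2.08
Umbrella $38.04: everything else → 8.75% → $3.33
First-aid kit $31.45: OTC medicine → 0% → $0.00
Acetaminophen (200 ct) $8.00: OTC medicine → 0% → $0.00
Total tax = $1.34 + $2.08 + $3.33 = $6.75

$6.75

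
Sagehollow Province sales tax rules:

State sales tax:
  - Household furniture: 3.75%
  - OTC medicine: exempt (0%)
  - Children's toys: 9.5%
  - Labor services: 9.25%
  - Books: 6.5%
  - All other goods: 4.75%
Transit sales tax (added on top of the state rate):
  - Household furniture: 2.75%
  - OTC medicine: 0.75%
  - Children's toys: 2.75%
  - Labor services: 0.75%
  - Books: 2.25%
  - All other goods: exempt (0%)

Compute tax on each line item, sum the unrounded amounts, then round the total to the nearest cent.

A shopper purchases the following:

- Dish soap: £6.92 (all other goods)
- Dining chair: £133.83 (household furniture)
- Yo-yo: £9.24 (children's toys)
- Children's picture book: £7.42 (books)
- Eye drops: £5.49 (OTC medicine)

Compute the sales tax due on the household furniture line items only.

£8.70

Dining chair £133.83: household furniture → 3.75% + 2.75% transit = 6.5% → £8.69895
Tax on household furniture: unrounded sum = £8.69895 → £8.70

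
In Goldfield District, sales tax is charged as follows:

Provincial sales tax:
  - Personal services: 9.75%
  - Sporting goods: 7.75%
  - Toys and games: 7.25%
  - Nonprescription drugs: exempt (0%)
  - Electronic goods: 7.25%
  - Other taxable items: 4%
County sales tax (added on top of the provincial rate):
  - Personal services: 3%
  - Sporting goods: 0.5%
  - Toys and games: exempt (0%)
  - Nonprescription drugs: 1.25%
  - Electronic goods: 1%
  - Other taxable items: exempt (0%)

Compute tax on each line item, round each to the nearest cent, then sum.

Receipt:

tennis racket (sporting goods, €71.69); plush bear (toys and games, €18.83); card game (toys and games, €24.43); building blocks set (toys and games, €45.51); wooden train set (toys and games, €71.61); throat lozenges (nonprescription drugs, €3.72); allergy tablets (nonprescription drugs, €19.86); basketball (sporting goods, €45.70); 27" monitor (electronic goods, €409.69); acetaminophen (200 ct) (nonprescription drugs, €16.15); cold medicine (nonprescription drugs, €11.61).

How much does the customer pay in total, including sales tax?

€794.56

Tennis racket €71.69: sporting goods → 7.75% + 0.5% county = 8.25% → €5.91
Plush bear €18.83: toys and games → 7.25% + 0% county = 7.25% → €1.37
Card game €24.43: toys and games → 7.25% + 0% county = 7.25% → €1.77
Building blocks set €45.51: toys and games → 7.25% + 0% county = 7.25% → €3.30
Wooden train set €71.61: toys and games → 7.25% + 0% county = 7.25% → €5.19
Throat lozenges €3.72: nonprescription drugs → 0% + 1.25% county = 1.25% → €0.05
Allergy tablets €19.86: nonprescription drugs → 0% + 1.25% county = 1.25% → €0.25
Basketball €45.70: sporting goods → 7.75% + 0.5% county = 8.25% → €3.77
27" monitor €409.69: electronic goods → 7.25% + 1% county = 8.25% → €33.80
Acetaminophen (200 ct) €16.15: nonprescription drugs → 0% + 1.25% county = 1.25% → €0.20
Cold medicine €11.61: nonprescription drugs → 0% + 1.25% county = 1.25% → €0.15
Subtotal = €738.80; tax = €55.76; total due = €794.56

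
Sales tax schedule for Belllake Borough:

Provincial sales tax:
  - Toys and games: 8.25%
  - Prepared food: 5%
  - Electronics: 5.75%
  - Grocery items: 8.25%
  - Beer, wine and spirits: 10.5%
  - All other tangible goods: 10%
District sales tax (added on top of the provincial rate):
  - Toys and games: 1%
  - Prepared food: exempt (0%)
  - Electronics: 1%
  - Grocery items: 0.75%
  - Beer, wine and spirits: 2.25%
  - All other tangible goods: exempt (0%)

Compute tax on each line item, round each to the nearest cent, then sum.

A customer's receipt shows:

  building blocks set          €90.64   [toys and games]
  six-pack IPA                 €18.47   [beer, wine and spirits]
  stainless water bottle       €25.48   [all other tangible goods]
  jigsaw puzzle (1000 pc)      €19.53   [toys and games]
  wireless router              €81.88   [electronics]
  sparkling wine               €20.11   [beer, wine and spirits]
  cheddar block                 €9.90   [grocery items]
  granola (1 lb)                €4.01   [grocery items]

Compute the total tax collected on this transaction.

€24.43

Building blocks set €90.64: toys and games → 8.25% + 1% district = 9.25% → €8.38
Six-pack IPA €18.47: beer, wine and spirits → 10.5% + 2.25% district = 12.75% → €2.35
Stainless water bottle €25.48: all other tangible goods → 10% + 0% district = 10% → €2.55
Jigsaw puzzle (1000 pc) €19.53: toys and games → 8.25% + 1% district = 9.25% → €1.81
Wireless router €81.88: electronics → 5.75% + 1% district = 6.75% → €5.53
Sparkling wine €20.11: beer, wine and spirits → 10.5% + 2.25% district = 12.75% → €2.56
Cheddar block €9.90: grocery items → 8.25% + 0.75% district = 9% → €0.89
Granola (1 lb) €4.01: grocery items → 8.25% + 0.75% district = 9% → €0.36
Total tax = €8.38 + €2.35 + €2.55 + €1.81 + €5.53 + €2.56 + €0.89 + €0.36 = €24.43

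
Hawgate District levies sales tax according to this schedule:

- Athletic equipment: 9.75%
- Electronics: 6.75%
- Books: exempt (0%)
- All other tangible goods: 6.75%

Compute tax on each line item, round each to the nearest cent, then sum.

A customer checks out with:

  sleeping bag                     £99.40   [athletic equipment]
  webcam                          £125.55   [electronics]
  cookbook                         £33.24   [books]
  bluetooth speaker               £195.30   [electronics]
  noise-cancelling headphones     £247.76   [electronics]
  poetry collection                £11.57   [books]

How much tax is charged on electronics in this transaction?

Webcam £125.55: electronics → 6.75% → £8.47
Bluetooth speaker £195.30: electronics → 6.75% → £13.18
Noise-cancelling headphones £247.76: electronics → 6.75% → £16.72
Tax on electronics = £8.47 + £13.18 + £16.72 = £38.37

£38.37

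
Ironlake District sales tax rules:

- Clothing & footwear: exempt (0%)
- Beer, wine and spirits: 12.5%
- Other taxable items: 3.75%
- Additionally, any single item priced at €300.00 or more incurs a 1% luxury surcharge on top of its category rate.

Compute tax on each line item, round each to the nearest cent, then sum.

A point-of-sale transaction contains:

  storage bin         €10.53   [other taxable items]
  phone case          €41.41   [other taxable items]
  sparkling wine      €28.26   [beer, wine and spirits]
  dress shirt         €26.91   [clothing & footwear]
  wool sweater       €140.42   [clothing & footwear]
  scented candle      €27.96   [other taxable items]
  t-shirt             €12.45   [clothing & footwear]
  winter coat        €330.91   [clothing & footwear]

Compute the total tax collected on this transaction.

€9.83

Storage bin €10.53: other taxable items → 3.75% → €0.39
Phone case €41.41: other taxable items → 3.75% → €1.55
Sparkling wine €28.26: beer, wine and spirits → 12.5% → €3.53
Dress shirt €26.91: clothing & footwear → 0% → €0.00
Wool sweater €140.42: clothing & footwear → 0% → €0.00
Scented candle €27.96: other taxable items → 3.75% → €1.05
T-shirt €12.45: clothing & footwear → 0% → €0.00
Winter coat €330.91: clothing & footwear → 0% + 1% surcharge = 1% → €3.31
Total tax = €0.39 + €1.55 + €3.53 + €1.05 + €3.31 = €9.83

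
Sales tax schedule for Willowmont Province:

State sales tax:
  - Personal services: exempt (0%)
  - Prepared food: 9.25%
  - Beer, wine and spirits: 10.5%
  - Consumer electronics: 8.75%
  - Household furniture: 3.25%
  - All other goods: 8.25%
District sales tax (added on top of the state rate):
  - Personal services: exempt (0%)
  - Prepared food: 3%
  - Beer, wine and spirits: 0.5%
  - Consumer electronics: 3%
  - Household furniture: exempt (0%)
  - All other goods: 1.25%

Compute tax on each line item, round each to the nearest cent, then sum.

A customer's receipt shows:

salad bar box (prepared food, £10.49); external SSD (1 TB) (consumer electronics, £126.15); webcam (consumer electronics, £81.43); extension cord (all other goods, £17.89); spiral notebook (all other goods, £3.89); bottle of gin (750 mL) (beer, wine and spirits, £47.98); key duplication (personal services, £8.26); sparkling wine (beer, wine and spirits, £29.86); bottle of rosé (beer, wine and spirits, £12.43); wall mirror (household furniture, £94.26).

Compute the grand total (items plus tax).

Salad bar box £10.49: prepared food → 9.25% + 3% district = 12.25% → £1.29
External SSD (1 TB) £126.15: consumer electronics → 8.75% + 3% district = 11.75% → £14.82
Webcam £81.43: consumer electronics → 8.75% + 3% district = 11.75% → £9.57
Extension cord £17.89: all other goods → 8.25% + 1.25% district = 9.5% → £1.70
Spiral notebook £3.89: all other goods → 8.25% + 1.25% district = 9.5% → £0.37
Bottle of gin (750 mL) £47.98: beer, wine and spirits → 10.5% + 0.5% district = 11% → £5.28
Key duplication £8.26: personal services → 0% + 0% district = 0% → £0.00
Sparkling wine £29.86: beer, wine and spirits → 10.5% + 0.5% district = 11% → £3.28
Bottle of rosé £12.43: beer, wine and spirits → 10.5% + 0.5% district = 11% → £1.37
Wall mirror £94.26: household furniture → 3.25% + 0% district = 3.25% → £3.06
Subtotal = £432.64; tax = £40.74; total due = £473.38

£473.38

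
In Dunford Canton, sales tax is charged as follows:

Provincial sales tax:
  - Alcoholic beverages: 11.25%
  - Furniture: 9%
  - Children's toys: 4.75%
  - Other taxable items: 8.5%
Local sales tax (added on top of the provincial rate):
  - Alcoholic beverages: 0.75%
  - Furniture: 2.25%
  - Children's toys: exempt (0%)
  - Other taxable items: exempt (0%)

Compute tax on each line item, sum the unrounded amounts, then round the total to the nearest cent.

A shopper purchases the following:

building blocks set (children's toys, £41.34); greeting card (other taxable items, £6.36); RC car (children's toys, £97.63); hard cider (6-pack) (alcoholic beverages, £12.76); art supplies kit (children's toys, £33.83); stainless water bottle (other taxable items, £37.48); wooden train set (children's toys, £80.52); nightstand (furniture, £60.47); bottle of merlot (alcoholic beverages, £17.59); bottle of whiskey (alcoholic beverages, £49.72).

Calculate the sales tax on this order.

£32.17

Building blocks set £41.34: children's toys → 4.75% + 0% local = 4.75% → £1.96365
Greeting card £6.36: other taxable items → 8.5% + 0% local = 8.5% → £0.5406
RC car £97.63: children's toys → 4.75% + 0% local = 4.75% → £4.637425
Hard cider (6-pack) £12.76: alcoholic beverages → 11.25% + 0.75% local = 12% → £1.5312
Art supplies kit £33.83: children's toys → 4.75% + 0% local = 4.75% → £1.606925
Stainless water bottle £37.48: other taxable items → 8.5% + 0% local = 8.5% → £3.1858
Wooden train set £80.52: children's toys → 4.75% + 0% local = 4.75% → £3.8247
Nightstand £60.47: furniture → 9% + 2.25% local = 11.25% → £6.802875
Bottle of merlot £17.59: alcoholic beverages → 11.25% + 0.75% local = 12% → £2.1108
Bottle of whiskey £49.72: alcoholic beverages → 11.25% + 0.75% local = 12% → £5.9664
Unrounded tax sum = £32.170375 → £32.17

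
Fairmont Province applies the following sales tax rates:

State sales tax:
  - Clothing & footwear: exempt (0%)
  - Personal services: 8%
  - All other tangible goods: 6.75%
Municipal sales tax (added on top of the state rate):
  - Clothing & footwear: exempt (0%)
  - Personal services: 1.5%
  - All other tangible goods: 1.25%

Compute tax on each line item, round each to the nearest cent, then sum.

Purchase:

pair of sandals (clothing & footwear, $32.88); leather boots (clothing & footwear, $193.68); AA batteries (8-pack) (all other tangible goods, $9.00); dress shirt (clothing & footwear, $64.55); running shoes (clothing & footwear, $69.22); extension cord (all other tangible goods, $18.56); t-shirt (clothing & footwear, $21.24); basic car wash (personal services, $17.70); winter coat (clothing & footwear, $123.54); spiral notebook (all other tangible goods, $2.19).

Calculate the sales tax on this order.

Pair of sandals $32.88: clothing & footwear → 0% + 0% municipal = 0% → $0.00
Leather boots $193.68: clothing & footwear → 0% + 0% municipal = 0% → $0.00
AA batteries (8-pack) $9.00: all other tangible goods → 6.75% + 1.25% municipal = 8% → $0.72
Dress shirt $64.55: clothing & footwear → 0% + 0% municipal = 0% → $0.00
Running shoes $69.22: clothing & footwear → 0% + 0% municipal = 0% → $0.00
Extension cord $18.56: all other tangible goods → 6.75% + 1.25% municipal = 8% → $1.48
T-shirt $21.24: clothing & footwear → 0% + 0% municipal = 0% → $0.00
Basic car wash $17.70: personal services → 8% + 1.5% municipal = 9.5% → $1.68
Winter coat $123.54: clothing & footwear → 0% + 0% municipal = 0% → $0.00
Spiral notebook $2.19: all other tangible goods → 6.75% + 1.25% municipal = 8% → $0.18
Total tax = $0.72 + $1.48 + $1.68 + $0.18 = $4.06

$4.06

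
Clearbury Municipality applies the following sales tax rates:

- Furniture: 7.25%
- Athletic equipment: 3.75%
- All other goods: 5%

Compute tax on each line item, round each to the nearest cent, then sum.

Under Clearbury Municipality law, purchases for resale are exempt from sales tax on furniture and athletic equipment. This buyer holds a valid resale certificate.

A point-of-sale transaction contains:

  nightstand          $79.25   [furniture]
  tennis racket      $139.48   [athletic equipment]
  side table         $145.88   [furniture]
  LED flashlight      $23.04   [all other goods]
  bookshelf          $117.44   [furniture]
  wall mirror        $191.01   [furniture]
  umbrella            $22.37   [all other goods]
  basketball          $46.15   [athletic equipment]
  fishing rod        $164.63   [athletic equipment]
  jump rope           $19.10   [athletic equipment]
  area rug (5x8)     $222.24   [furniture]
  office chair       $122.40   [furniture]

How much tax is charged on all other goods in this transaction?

LED flashlight $23.04: all other goods → 5% → $1.15
Umbrella $22.37: all other goods → 5% → $1.12
Tax on all other goods = $1.15 + $1.12 = $2.27

$2.27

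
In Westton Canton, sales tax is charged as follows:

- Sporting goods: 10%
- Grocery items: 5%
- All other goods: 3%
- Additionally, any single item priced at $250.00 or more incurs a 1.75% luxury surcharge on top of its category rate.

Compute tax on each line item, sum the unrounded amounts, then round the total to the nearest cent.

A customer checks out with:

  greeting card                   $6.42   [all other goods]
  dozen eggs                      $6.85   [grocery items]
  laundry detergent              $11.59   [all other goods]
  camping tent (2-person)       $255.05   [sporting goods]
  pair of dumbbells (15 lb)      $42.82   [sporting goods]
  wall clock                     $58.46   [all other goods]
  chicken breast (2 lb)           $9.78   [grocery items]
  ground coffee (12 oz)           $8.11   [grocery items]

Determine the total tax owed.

Greeting card $6.42: all other goods → 3% → $0.1926
Dozen eggs $6.85: grocery items → 5% → $0.3425
Laundry detergent $11.59: all other goods → 3% → $0.3477
Camping tent (2-person) $255.05: sporting goods → 10% + 1.75% surcharge = 11.75% → $29.968375
Pair of dumbbells (15 lb) $42.82: sporting goods → 10% → $4.282
Wall clock $58.46: all other goods → 3% → $1.7538
Chicken breast (2 lb) $9.78: grocery items → 5% → $0.489
Ground coffee (12 oz) $8.11: grocery items → 5% → $0.4055
Unrounded tax sum = $37.781475 → $37.78

$37.78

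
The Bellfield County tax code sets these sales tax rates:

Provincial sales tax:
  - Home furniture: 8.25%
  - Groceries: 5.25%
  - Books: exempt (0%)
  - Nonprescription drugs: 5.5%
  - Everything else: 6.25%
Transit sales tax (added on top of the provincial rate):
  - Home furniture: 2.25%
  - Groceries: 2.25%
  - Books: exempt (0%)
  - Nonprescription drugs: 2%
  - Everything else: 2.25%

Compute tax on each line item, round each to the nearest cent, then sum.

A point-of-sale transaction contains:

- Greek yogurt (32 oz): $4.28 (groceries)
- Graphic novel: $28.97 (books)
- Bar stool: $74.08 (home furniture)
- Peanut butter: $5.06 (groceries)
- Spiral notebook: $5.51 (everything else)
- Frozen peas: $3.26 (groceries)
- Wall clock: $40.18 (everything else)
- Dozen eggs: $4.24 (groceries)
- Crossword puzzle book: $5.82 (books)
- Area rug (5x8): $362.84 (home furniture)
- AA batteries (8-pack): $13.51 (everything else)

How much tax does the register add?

$52.18

Greek yogurt (32 oz) $4.28: groceries → 5.25% + 2.25% transit = 7.5% → $0.32
Graphic novel $28.97: books → 0% + 0% transit = 0% → $0.00
Bar stool $74.08: home furniture → 8.25% + 2.25% transit = 10.5% → $7.78
Peanut butter $5.06: groceries → 5.25% + 2.25% transit = 7.5% → $0.38
Spiral notebook $5.51: everything else → 6.25% + 2.25% transit = 8.5% → $0.47
Frozen peas $3.26: groceries → 5.25% + 2.25% transit = 7.5% → $0.24
Wall clock $40.18: everything else → 6.25% + 2.25% transit = 8.5% → $3.42
Dozen eggs $4.24: groceries → 5.25% + 2.25% transit = 7.5% → $0.32
Crossword puzzle book $5.82: books → 0% + 0% transit = 0% → $0.00
Area rug (5x8) $362.84: home furniture → 8.25% + 2.25% transit = 10.5% → $38.10
AA batteries (8-pack) $13.51: everything else → 6.25% + 2.25% transit = 8.5% → $1.15
Total tax = $0.32 + $7.78 + $0.38 + $0.47 + $0.24 + $3.42 + $0.32 + $38.10 + $1.15 = $52.18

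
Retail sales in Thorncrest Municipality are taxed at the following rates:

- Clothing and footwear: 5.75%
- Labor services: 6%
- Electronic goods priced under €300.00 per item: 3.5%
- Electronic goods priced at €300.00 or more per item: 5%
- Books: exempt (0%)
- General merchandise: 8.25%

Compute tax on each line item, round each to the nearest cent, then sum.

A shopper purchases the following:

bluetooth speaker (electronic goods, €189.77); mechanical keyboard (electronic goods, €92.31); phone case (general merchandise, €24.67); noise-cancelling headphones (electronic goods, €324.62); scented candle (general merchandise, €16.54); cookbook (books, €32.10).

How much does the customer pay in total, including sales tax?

€709.51

Bluetooth speaker €189.77: electronic goods, under €300.00 → 3.5% → €6.64
Mechanical keyboard €92.31: electronic goods, under €300.00 → 3.5% → €3.23
Phone case €24.67: general merchandise → 8.25% → €2.04
Noise-cancelling headphones €324.62: electronic goods, €300.00 or more → 5% → €16.23
Scented candle €16.54: general merchandise → 8.25% → €1.36
Cookbook €32.10: books → 0% → €0.00
Subtotal = €680.01; tax = €29.50; total due = €709.51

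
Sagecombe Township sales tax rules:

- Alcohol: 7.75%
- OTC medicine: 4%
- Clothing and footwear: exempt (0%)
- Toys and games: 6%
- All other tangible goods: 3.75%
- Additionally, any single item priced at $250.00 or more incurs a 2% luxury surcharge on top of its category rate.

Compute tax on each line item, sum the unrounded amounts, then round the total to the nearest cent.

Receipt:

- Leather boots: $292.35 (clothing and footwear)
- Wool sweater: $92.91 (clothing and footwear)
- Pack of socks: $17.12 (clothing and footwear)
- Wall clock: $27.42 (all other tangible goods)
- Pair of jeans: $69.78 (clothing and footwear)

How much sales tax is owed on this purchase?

Leather boots $292.35: clothing and footwear → 0% + 2% surcharge = 2% → $5.847
Wool sweater $92.91: clothing and footwear → 0% → $0.00
Pack of socks $17.12: clothing and footwear → 0% → $0.00
Wall clock $27.42: all other tangible goods → 3.75% → $1.02825
Pair of jeans $69.78: clothing and footwear → 0% → $0.00
Unrounded tax sum = $6.87525 → $6.88

$6.88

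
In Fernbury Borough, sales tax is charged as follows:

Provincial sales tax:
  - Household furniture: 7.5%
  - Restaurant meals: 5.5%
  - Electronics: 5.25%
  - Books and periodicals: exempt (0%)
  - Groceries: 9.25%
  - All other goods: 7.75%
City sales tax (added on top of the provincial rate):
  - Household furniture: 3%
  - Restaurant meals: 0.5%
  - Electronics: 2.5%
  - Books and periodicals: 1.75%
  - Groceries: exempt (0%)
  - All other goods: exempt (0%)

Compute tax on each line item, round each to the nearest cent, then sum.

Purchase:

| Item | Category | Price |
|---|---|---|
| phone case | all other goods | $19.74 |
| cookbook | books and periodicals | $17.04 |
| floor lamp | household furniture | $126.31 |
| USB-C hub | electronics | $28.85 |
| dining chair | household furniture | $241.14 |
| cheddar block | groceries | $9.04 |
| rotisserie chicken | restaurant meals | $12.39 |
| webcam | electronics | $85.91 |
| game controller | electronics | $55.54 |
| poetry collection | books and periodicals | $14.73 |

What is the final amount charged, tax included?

Phone case $19.74: all other goods → 7.75% + 0% city = 7.75% → $1.53
Cookbook $17.04: books and periodicals → 0% + 1.75% city = 1.75% → $0.30
Floor lamp $126.31: household furniture → 7.5% + 3% city = 10.5% → $13.26
USB-C hub $28.85: electronics → 5.25% + 2.5% city = 7.75% → $2.24
Dining chair $241.14: household furniture → 7.5% + 3% city = 10.5% → $25.32
Cheddar block $9.04: groceries → 9.25% + 0% city = 9.25% → $0.84
Rotisserie chicken $12.39: restaurant meals → 5.5% + 0.5% city = 6% → $0.74
Webcam $85.91: electronics → 5.25% + 2.5% city = 7.75% → $6.66
Game controller $55.54: electronics → 5.25% + 2.5% city = 7.75% → $4.30
Poetry collection $14.73: books and periodicals → 0% + 1.75% city = 1.75% → $0.26
Subtotal = $610.69; tax = $55.45; total due = $666.14

$666.14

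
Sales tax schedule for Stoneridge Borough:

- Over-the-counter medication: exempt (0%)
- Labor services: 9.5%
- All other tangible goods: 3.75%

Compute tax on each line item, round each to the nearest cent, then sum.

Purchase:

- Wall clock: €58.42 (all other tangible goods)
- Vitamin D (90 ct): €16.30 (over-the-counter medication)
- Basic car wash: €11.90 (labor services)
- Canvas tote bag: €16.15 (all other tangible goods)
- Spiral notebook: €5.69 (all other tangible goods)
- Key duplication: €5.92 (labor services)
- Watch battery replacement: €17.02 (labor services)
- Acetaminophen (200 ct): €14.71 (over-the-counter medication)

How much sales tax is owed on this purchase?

€6.32

Wall clock €58.42: all other tangible goods → 3.75% → €2.19
Vitamin D (90 ct) €16.30: over-the-counter medication → 0% → €0.00
Basic car wash €11.90: labor services → 9.5% → €1.13
Canvas tote bag €16.15: all other tangible goods → 3.75% → €0.61
Spiral notebook €5.69: all other tangible goods → 3.75% → €0.21
Key duplication €5.92: labor services → 9.5% → €0.56
Watch battery replacement €17.02: labor services → 9.5% → €1.62
Acetaminophen (200 ct) €14.71: over-the-counter medication → 0% → €0.00
Total tax = €2.19 + €1.13 + €0.61 + €0.21 + €0.56 + €1.62 = €6.32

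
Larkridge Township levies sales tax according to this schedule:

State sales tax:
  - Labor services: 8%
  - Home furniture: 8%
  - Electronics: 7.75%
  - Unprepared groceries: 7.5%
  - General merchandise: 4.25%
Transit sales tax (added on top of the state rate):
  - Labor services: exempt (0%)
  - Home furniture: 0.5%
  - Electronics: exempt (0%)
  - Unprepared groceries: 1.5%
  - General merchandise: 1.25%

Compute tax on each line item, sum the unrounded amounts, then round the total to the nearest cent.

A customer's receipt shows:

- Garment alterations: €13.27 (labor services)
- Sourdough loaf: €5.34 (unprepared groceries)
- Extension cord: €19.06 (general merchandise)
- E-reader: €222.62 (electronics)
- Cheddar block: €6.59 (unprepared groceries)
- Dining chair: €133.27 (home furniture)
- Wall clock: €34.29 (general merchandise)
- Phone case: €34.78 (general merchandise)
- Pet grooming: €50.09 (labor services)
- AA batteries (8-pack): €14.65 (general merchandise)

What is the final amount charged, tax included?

€574.34

Garment alterations €13.27: labor services → 8% + 0% transit = 8% → €1.0616
Sourdough loaf €5.34: unprepared groceries → 7.5% + 1.5% transit = 9% → €0.4806
Extension cord €19.06: general merchandise → 4.25% + 1.25% transit = 5.5% → €1.0483
E-reader €222.62: electronics → 7.75% + 0% transit = 7.75% → €17.25305
Cheddar block €6.59: unprepared groceries → 7.5% + 1.5% transit = 9% → €0.5931
Dining chair €133.27: home furniture → 8% + 0.5% transit = 8.5% → €11.32795
Wall clock €34.29: general merchandise → 4.25% + 1.25% transit = 5.5% → €1.88595
Phone case €34.78: general merchandise → 4.25% + 1.25% transit = 5.5% → €1.9129
Pet grooming €50.09: labor services → 8% + 0% transit = 8% → €4.0072
AA batteries (8-pack) €14.65: general merchandise → 4.25% + 1.25% transit = 5.5% → €0.80575
Subtotal = €533.96; unrounded tax = €40.3764 → €40.38; total due = €574.34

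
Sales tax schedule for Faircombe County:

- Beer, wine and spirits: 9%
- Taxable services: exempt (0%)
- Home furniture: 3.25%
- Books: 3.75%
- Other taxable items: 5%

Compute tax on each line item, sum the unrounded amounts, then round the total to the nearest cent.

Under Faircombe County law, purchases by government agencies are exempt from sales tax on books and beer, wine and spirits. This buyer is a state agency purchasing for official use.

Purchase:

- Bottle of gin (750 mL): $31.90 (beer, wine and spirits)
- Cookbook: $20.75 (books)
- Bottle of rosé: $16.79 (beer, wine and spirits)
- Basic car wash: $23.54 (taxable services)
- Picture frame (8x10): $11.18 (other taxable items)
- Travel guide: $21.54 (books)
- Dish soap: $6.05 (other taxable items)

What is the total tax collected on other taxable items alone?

$0.86

Picture frame (8x10) $11.18: other taxable items → 5% → $0.559
Dish soap $6.05: other taxable items → 5% → $0.3025
Tax on other taxable items: unrounded sum = $0.8615 → $0.86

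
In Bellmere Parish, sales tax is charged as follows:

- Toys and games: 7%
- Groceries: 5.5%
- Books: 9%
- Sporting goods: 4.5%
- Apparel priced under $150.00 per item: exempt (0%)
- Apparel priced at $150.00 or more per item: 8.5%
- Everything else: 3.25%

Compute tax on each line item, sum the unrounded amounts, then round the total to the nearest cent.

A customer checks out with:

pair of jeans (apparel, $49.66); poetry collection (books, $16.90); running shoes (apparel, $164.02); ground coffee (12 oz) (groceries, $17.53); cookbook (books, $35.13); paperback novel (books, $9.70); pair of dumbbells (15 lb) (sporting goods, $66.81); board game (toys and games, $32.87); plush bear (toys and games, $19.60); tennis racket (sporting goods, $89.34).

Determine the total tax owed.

$31.16

Pair of jeans $49.66: apparel, under $150.00 → 0% → $0.00
Poetry collection $16.90: books → 9% → $1.521
Running shoes $164.02: apparel, $150.00 or more → 8.5% → $13.9417
Ground coffee (12 oz) $17.53: groceries → 5.5% → $0.96415
Cookbook $35.13: books → 9% → $3.1617
Paperback novel $9.70: books → 9% → $0.873
Pair of dumbbells (15 lb) $66.81: sporting goods → 4.5% → $3.00645
Board game $32.87: toys and games → 7% → $2.3009
Plush bear $19.60: toys and games → 7% → $1.372
Tennis racket $89.34: sporting goods → 4.5% → $4.0203
Unrounded tax sum = $31.1612 → $31.16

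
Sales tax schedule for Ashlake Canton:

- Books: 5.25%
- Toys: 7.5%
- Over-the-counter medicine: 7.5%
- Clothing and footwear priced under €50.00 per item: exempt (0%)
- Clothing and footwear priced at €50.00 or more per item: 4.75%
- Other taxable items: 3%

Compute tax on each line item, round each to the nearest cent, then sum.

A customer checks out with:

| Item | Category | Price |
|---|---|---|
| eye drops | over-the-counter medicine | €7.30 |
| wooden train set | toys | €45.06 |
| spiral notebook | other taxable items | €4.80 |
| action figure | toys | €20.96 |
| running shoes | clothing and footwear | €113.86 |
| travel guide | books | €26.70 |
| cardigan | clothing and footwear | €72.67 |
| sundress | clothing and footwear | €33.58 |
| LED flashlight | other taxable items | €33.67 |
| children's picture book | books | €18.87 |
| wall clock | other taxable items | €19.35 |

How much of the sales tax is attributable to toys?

€4.95

Wooden train set €45.06: toys → 7.5% → €3.38
Action figure €20.96: toys → 7.5% → €1.57
Tax on toys = €3.38 + €1.57 = €4.95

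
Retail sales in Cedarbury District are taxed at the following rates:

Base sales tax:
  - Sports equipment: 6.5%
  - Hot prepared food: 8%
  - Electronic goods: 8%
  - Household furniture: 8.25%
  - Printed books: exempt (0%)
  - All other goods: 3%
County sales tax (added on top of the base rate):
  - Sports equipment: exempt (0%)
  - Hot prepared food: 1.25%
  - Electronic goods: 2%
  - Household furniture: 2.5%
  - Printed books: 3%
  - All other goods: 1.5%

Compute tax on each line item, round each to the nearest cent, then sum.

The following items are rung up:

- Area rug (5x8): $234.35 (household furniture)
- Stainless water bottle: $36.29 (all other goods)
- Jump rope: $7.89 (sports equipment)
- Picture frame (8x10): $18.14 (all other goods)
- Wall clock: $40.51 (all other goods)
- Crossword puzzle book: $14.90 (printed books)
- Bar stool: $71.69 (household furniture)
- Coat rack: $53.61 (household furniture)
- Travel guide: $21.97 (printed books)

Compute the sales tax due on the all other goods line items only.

$4.27

Stainless water bottle $36.29: all other goods → 3% + 1.5% county = 4.5% → $1.63
Picture frame (8x10) $18.14: all other goods → 3% + 1.5% county = 4.5% → $0.82
Wall clock $40.51: all other goods → 3% + 1.5% county = 4.5% → $1.82
Tax on all other goods = $1.63 + $0.82 + $1.82 = $4.27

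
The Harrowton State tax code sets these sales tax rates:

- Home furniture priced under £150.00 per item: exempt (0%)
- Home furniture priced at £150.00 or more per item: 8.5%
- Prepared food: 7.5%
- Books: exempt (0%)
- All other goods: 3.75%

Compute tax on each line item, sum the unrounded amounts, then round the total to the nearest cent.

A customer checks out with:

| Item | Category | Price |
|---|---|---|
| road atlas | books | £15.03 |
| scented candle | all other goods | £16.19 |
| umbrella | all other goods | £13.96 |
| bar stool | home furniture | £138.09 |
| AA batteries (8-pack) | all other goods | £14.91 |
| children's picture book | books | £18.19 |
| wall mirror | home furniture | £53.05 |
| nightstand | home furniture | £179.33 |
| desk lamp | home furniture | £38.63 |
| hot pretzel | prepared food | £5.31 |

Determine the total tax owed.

Road atlas £15.03: books → 0% → £0.00
Scented candle £16.19: all other goods → 3.75% → £0.607125
Umbrella £13.96: all other goods → 3.75% → £0.5235
Bar stool £138.09: home furniture, under £150.00 → 0% → £0.00
AA batteries (8-pack) £14.91: all other goods → 3.75% → £0.559125
Children's picture book £18.19: books → 0% → £0.00
Wall mirror £53.05: home furniture, under £150.00 → 0% → £0.00
Nightstand £179.33: home furniture, £150.00 or more → 8.5% → £15.24305
Desk lamp £38.63: home furniture, under £150.00 → 0% → £0.00
Hot pretzel £5.31: prepared food → 7.5% → £0.39825
Unrounded tax sum = £17.33105 → £17.33

£17.33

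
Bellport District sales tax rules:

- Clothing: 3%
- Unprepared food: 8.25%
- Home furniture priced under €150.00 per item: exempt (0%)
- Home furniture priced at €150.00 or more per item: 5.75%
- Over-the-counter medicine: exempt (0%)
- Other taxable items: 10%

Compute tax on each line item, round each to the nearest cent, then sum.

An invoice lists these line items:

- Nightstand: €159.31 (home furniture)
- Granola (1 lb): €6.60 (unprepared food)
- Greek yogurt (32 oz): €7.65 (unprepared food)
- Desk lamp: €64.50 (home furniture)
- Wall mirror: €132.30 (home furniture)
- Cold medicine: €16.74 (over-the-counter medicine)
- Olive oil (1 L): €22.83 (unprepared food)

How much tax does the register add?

Nightstand €159.31: home furniture, €150.00 or more → 5.75% → €9.16
Granola (1 lb) €6.60: unprepared food → 8.25% → €0.54
Greek yogurt (32 oz) €7.65: unprepared food → 8.25% → €0.63
Desk lamp €64.50: home furniture, under €150.00 → 0% → €0.00
Wall mirror €132.30: home furniture, under €150.00 → 0% → €0.00
Cold medicine €16.74: over-the-counter medicine → 0% → €0.00
Olive oil (1 L) €22.83: unprepared food → 8.25% → €1.88
Total tax = €9.16 + €0.54 + €0.63 + €1.88 = €12.21

€12.21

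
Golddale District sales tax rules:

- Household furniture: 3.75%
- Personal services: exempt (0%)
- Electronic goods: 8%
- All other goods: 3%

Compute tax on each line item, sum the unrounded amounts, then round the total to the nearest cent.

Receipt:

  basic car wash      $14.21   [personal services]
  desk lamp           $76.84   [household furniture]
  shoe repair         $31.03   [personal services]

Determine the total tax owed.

Basic car wash $14.21: personal services → 0% → $0.00
Desk lamp $76.84: household furniture → 3.75% → $2.8815
Shoe repair $31.03: personal services → 0% → $0.00
Unrounded tax sum = $2.8815 → $2.88

$2.88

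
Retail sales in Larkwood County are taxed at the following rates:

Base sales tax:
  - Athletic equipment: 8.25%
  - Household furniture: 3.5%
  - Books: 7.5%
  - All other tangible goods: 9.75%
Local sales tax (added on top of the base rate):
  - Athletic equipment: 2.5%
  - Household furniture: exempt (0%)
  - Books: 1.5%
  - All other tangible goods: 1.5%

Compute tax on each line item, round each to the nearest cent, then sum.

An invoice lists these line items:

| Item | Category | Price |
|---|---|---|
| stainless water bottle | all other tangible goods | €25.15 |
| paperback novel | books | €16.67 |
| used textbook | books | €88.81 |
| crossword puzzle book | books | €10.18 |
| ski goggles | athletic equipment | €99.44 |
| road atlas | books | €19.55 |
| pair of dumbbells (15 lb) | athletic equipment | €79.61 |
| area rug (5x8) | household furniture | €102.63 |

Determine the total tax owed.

Stainless water bottle €25.15: all other tangible goods → 9.75% + 1.5% local = 11.25% → €2.83
Paperback novel €16.67: books → 7.5% + 1.5% local = 9% → €1.50
Used textbook €88.81: books → 7.5% + 1.5% local = 9% → €7.99
Crossword puzzle book €10.18: books → 7.5% + 1.5% local = 9% → €0.92
Ski goggles €99.44: athletic equipment → 8.25% + 2.5% local = 10.75% → €10.69
Road atlas €19.55: books → 7.5% + 1.5% local = 9% → €1.76
Pair of dumbbells (15 lb) €79.61: athletic equipment → 8.25% + 2.5% local = 10.75% → €8.56
Area rug (5x8) €102.63: household furniture → 3.5% + 0% local = 3.5% → €3.59
Total tax = €2.83 + €1.50 + €7.99 + €0.92 + €10.69 + €1.76 + €8.56 + €3.59 = €37.84

€37.84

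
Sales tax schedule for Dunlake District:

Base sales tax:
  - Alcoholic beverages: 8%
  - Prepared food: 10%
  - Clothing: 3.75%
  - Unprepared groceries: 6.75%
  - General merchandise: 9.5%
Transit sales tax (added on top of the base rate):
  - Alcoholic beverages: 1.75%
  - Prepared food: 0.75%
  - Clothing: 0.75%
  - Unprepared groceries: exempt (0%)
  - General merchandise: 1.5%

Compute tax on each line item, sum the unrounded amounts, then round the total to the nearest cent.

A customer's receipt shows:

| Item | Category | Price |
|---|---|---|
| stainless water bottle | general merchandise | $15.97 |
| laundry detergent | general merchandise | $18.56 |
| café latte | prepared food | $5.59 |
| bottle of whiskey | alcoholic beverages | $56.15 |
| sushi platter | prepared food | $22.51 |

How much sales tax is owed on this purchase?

$12.29

Stainless water bottle $15.97: general merchandise → 9.5% + 1.5% transit = 11% → $1.7567
Laundry detergent $18.56: general merchandise → 9.5% + 1.5% transit = 11% → $2.0416
Café latte $5.59: prepared food → 10% + 0.75% transit = 10.75% → $0.600925
Bottle of whiskey $56.15: alcoholic beverages → 8% + 1.75% transit = 9.75% → $5.474625
Sushi platter $22.51: prepared food → 10% + 0.75% transit = 10.75% → $2.419825
Unrounded tax sum = $12.293675 → $12.29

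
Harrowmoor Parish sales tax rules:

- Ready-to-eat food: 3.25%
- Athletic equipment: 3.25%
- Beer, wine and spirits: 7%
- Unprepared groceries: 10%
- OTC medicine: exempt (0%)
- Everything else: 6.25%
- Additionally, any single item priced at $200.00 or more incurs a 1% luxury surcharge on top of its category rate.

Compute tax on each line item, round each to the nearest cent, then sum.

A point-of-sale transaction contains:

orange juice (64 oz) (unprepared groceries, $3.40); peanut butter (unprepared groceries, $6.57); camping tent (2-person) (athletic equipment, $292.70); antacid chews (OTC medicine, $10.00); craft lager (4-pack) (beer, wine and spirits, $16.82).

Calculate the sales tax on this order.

Orange juice (64 oz) $3.40: unprepared groceries → 10% → $0.34
Peanut butter $6.57: unprepared groceries → 10% → $0.66
Camping tent (2-person) $292.70: athletic equipment → 3.25% + 1% surcharge = 4.25% → $12.44
Antacid chews $10.00: OTC medicine → 0% → $0.00
Craft lager (4-pack) $16.82: beer, wine and spirits → 7% → $1.18
Total tax = $0.34 + $0.66 + $12.44 + $1.18 = $14.62

$14.62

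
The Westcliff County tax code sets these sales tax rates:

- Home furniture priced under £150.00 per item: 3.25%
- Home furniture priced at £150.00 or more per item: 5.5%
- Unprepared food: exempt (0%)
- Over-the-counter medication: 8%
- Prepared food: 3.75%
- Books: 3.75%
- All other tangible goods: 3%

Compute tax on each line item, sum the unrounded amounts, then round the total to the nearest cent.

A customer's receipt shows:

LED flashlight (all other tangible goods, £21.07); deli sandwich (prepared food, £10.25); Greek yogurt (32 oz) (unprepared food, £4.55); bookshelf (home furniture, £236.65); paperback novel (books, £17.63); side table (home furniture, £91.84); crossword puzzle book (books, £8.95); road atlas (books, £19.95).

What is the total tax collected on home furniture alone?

£16.00

Bookshelf £236.65: home furniture, £150.00 or more → 5.5% → £13.01575
Side table £91.84: home furniture, under £150.00 → 3.25% → £2.9848
Tax on home furniture: unrounded sum = £16.00055 → £16.00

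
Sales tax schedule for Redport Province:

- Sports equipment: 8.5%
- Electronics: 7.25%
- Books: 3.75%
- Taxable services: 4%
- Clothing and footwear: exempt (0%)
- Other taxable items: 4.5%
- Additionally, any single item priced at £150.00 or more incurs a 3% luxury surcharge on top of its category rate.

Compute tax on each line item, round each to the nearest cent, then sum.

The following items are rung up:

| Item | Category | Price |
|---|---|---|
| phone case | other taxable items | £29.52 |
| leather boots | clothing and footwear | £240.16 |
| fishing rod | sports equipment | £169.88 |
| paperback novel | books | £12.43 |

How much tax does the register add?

Phone case £29.52: other taxable items → 4.5% → £1.33
Leather boots £240.16: clothing and footwear → 0% + 3% surcharge = 3% → £7.20
Fishing rod £169.88: sports equipment → 8.5% + 3% surcharge = 11.5% → £19.54
Paperback novel £12.43: books → 3.75% → £0.47
Total tax = £1.33 + £7.20 + £19.54 + £0.47 = £28.54

£28.54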